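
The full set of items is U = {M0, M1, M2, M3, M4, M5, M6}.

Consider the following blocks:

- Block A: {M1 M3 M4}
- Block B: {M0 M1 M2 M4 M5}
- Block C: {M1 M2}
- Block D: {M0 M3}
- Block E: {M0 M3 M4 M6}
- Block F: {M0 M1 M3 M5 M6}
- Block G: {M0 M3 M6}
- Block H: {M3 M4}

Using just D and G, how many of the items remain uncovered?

4

Union of D, G = {M0, M3, M6}.
Not covered: M1, M2, M4, M5 — 4 items.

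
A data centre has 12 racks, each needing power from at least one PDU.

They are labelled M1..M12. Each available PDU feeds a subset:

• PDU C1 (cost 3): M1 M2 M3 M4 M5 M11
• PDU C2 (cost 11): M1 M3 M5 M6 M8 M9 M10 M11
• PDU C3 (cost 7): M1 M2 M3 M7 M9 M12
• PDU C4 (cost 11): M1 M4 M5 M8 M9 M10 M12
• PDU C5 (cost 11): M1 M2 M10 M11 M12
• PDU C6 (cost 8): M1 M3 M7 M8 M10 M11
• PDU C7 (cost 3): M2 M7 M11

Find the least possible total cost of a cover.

21

C1, C2, C3 together cover every rack (C1 ∪ C2 ∪ C3 = {M1, M2, M3, M4, M5, M6, M7, M8, M9, M10, M11, M12}); total cost 3 + 11 + 7 = 21.
No covering selection has total cost below 21.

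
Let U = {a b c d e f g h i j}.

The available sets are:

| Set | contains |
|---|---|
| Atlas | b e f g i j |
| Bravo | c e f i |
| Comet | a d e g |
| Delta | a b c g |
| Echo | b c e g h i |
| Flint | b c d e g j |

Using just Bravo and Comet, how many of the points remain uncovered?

Union of Bravo, Comet = {a, c, d, e, f, g, i}.
Not covered: b, h, j — 3 points.

3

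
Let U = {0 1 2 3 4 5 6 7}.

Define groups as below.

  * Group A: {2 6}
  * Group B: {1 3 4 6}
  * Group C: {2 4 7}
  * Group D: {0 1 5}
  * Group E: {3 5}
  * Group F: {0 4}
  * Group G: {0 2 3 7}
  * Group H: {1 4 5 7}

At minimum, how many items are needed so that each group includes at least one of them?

Take T = {2, 4, 5}. Each listed group contains at least one of these, so T is a hitting set of size 3.
The groups A, E, F are pairwise disjoint, so any hitting set needs a separate item for each — at least 3. Hence 3 is optimal.

3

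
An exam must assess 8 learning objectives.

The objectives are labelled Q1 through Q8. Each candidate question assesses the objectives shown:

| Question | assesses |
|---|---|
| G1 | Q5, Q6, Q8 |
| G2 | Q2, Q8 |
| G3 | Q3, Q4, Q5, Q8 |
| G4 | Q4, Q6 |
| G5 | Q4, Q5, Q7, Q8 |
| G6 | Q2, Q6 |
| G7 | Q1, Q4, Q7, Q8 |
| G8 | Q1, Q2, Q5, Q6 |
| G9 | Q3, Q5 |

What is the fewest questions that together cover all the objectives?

3

Take {G3, G5, G8}. Their union is {Q1, Q2, Q3, Q4, Q5, Q6, Q7, Q8}, which is all 8 objectives.
No 2 of the 9 questions cover everything (all 36 combinations miss at least one objective), so 3 is optimal.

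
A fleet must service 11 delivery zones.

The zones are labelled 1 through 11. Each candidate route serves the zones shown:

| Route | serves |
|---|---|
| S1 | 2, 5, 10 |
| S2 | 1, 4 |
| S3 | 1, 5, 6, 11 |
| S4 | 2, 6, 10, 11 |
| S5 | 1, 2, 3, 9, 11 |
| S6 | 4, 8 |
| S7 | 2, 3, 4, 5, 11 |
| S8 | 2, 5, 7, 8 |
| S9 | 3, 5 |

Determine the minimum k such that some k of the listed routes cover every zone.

S2 and S4 and S5 and S8 together: S2 ∪ S4 ∪ S5 ∪ S8 = {1, 2, 3, 4, 5, 6, 7, 8, 9, 10, 11} — every zone is covered.
No 3 of the 9 routes cover everything (all 84 combinations miss at least one zone), so 4 is optimal.

4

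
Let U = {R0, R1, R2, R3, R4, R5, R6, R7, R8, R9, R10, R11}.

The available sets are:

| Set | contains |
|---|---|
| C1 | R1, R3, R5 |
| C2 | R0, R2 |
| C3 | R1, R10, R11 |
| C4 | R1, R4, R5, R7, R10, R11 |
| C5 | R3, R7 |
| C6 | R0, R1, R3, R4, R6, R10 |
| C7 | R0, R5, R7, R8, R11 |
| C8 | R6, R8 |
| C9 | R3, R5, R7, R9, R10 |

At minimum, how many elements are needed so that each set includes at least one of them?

Take H = {R2, R3, R6, R11}. Each listed set contains at least one of these, so H is a hitting set of size 4.
The sets C2, C3, C5, C8 are pairwise disjoint, so any hitting set needs a separate element for each — at least 4. Hence 4 is optimal.

4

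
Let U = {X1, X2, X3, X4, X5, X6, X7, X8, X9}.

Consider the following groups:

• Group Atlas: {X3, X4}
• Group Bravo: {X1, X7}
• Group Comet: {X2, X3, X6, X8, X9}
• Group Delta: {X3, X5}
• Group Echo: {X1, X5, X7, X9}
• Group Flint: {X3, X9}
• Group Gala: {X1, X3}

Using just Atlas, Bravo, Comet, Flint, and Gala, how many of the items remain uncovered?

Union of Atlas, Bravo, Comet, Flint, Gala = {X1, X2, X3, X4, X6, X7, X8, X9}.
Not covered: X5 — 1 item.

1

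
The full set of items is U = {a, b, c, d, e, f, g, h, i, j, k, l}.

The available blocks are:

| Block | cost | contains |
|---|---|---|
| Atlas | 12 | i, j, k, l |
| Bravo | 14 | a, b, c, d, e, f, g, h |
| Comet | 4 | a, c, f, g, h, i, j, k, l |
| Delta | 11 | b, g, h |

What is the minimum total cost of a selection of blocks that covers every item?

Bravo, Comet together cover every item (Bravo ∪ Comet = {a, b, c, d, e, f, g, h, i, j, k, l}); total cost 14 + 4 = 18.
No covering selection has total cost below 18.

18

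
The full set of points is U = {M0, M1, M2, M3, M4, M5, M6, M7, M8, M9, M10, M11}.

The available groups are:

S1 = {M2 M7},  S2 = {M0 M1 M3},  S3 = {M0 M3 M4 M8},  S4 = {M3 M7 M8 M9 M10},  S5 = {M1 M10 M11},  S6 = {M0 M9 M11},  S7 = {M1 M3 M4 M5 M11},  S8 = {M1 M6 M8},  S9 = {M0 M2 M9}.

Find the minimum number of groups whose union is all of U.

Take {S4, S7, S8, S9}. Their union is {M0, M1, M2, M3, M4, M5, M6, M7, M8, M9, M10, M11}, which is all 12 points.
Only S8 contains M6, so S8 is forced; the remaining 9 points need at least 3 more groups (each remaining group adds at most 4) — so at least 4 groups are needed, and 4 is optimal.

4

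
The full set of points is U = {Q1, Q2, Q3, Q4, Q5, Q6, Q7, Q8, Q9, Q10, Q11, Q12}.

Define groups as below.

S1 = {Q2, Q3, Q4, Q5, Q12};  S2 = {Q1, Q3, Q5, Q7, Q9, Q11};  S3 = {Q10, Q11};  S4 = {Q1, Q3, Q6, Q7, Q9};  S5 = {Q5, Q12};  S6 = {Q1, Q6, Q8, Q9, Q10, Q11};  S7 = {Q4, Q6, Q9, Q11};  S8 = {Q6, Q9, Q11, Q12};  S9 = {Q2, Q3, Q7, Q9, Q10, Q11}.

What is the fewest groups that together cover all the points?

3

Take {S1, S4, S6}. Their union is {Q1, Q2, Q3, Q4, Q5, Q6, Q7, Q8, Q9, Q10, Q11, Q12}, which is all 12 points.
Only S6 contains Q8, so S6 is forced; the remaining 6 points need at least 2 more groups (each remaining group adds at most 5) — so at least 3 groups are needed, and 3 is optimal.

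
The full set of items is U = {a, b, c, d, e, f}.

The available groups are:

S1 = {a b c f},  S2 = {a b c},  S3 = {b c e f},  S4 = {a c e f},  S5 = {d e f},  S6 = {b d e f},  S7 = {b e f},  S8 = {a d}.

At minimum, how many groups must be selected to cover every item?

S2 and S6 together: S2 ∪ S6 = {a, b, c, d, e, f} — every item is covered.
No single group has all 6 items (the largest, S1, has 4), so 2 is optimal.

2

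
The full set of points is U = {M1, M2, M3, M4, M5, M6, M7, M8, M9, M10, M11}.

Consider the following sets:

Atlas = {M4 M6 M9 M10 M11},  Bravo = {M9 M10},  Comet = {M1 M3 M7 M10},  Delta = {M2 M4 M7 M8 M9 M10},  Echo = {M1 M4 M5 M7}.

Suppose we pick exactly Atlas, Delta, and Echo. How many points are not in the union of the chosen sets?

Union of Atlas, Delta, Echo = {M1, M2, M4, M5, M6, M7, M8, M9, M10, M11}.
Not covered: M3 — 1 point.

1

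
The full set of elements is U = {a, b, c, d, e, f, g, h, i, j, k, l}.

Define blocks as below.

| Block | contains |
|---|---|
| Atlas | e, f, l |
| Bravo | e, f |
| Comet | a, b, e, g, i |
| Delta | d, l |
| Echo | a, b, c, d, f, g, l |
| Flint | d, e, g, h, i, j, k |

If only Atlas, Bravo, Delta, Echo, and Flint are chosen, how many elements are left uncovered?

Union of Atlas, Bravo, Delta, Echo, Flint = {a, b, c, d, e, f, g, h, i, j, k, l} — that's every element, so 0 are uncovered.

0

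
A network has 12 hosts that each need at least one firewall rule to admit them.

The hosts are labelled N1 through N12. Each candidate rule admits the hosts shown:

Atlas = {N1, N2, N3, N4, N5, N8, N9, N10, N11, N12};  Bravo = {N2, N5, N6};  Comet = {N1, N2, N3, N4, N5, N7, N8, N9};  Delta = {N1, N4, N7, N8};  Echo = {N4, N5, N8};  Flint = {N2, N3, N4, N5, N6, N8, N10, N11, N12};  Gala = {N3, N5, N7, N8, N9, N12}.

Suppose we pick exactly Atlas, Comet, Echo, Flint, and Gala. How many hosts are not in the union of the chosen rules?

Union of Atlas, Comet, Echo, Flint, Gala = {N1, N2, N3, N4, N5, N6, N7, N8, N9, N10, N11, N12} — that's every host, so 0 are uncovered.

0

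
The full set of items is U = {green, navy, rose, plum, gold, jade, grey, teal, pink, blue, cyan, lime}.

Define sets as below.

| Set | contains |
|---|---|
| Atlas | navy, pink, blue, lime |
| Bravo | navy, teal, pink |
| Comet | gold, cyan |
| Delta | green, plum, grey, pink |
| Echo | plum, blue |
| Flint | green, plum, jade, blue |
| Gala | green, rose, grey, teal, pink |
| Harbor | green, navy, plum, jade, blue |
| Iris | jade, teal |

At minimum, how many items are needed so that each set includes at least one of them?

4

H = {gold, grey, teal, blue} meets every set (each contains at least one member of H), and |H| = 4.
No choice of 3 items meets every set, so 4 is the minimum.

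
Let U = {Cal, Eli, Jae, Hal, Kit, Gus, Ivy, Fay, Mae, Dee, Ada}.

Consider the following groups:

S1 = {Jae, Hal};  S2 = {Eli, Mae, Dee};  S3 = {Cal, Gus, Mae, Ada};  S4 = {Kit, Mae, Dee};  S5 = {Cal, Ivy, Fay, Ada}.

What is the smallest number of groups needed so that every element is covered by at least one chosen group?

Take {S1, S2, S3, S4, S5}. Their union is {Cal, Eli, Jae, Hal, Kit, Gus, Ivy, Fay, Mae, Dee, Ada}, which is all 11 elements.
Only S3 contains Gus, so S3 is forced; the remaining 7 elements need at least 4 more groups (each remaining group adds at most 2) — so at least 5 groups are needed, and 5 is optimal.

5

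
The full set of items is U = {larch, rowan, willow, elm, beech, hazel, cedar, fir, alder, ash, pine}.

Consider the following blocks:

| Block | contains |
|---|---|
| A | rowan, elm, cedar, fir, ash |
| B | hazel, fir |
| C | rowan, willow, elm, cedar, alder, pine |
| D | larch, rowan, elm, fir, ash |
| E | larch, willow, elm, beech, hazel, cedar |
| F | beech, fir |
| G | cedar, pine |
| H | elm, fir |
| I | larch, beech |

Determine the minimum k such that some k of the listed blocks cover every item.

3

Take {C, D, E}. Their union is {larch, rowan, willow, elm, beech, hazel, cedar, fir, alder, ash, pine}, which is all 11 items.
Only C contains alder, so C is forced; the remaining 5 items need at least 2 more blocks (each remaining block adds at most 3) — so at least 3 blocks are needed, and 3 is optimal.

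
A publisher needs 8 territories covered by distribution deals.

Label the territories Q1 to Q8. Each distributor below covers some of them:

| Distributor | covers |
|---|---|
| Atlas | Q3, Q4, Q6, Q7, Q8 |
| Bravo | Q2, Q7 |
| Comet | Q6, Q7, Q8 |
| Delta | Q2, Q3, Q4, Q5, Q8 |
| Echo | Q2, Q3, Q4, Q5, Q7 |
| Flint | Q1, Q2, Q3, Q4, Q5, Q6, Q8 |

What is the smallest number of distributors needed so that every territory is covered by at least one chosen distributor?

2

Atlas and Flint together: Atlas ∪ Flint = {Q1, Q2, Q3, Q4, Q5, Q6, Q7, Q8} — every territory is covered.
No single distributor has all 8 territories (the largest, Flint, has 7), so 2 is optimal.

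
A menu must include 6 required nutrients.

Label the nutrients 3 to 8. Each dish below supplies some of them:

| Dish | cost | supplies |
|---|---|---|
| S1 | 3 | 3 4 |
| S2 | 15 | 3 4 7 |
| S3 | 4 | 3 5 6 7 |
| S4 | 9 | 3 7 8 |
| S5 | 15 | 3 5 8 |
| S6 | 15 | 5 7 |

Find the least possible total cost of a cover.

16

S1, S3, S4 together cover every nutrient (S1 ∪ S3 ∪ S4 = {3, 4, 5, 6, 7, 8}); total cost 3 + 4 + 9 = 16.
No covering selection has total cost below 16.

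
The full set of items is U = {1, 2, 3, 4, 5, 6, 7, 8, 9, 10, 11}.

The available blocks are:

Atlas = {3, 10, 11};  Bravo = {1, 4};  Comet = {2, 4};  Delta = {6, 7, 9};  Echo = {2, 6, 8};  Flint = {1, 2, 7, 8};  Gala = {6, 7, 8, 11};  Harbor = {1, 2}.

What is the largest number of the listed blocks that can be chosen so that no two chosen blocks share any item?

Atlas, Bravo, Echo are pairwise disjoint (Atlas={3,10,11}; Bravo={1,4}; Echo={2,6,8}).
Every remaining block overlaps one of these, and no 4 of the listed blocks are pairwise disjoint, so 3 is the maximum.

3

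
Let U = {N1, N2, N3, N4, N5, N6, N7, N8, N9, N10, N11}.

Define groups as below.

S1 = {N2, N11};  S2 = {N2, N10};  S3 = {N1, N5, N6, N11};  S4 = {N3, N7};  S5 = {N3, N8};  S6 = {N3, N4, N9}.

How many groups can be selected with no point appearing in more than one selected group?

S2, S3, S6 are pairwise disjoint (S2={N2,N10}; S3={N1,N5,N6,N11}; S6={N3,N4,N9}).
Every remaining group overlaps one of these, and no 4 of the listed groups are pairwise disjoint, so 3 is the maximum.

3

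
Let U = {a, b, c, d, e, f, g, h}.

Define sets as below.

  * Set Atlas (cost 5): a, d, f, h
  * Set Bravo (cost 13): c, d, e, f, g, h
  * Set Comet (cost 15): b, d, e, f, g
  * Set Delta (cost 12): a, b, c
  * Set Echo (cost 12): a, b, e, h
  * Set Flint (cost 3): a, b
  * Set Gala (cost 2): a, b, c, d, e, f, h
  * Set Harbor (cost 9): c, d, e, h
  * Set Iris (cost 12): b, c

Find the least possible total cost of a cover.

Bravo, Gala together cover every item (Bravo ∪ Gala = {a, b, c, d, e, f, g, h}); total cost 13 + 2 = 15.
No covering selection has total cost below 15.

15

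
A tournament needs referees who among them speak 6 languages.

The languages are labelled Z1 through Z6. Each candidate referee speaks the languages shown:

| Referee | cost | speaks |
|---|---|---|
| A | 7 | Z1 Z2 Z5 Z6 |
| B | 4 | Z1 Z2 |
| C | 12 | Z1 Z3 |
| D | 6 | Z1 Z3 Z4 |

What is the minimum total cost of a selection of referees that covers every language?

13

A, D together cover every language (A ∪ D = {Z1, Z2, Z3, Z4, Z5, Z6}); total cost 7 + 6 = 13.
No covering selection has total cost below 13.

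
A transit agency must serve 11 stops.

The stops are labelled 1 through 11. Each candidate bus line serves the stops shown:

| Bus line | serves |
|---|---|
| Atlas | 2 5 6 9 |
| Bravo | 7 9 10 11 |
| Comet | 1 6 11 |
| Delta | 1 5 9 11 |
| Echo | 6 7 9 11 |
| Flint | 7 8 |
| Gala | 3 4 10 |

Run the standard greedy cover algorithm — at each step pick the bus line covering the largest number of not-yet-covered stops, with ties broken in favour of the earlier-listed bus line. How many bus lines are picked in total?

Greedy: pick Atlas (covers 4 new) → pick Bravo (covers 3 new) → pick Gala (covers 2 new) → pick Comet (covers 1 new) → pick Flint (covers 1 new). Total picks: 5.
(The true minimum cover uses only 4 bus lines, so greedy is not optimal here.)

5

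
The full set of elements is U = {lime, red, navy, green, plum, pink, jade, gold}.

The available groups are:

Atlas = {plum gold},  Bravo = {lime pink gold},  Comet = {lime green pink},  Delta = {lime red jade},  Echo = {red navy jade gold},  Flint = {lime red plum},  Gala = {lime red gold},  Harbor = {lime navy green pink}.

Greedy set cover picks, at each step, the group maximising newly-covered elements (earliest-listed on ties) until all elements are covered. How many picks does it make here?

3

Greedy: pick Echo (covers 4 new) → pick Comet (covers 3 new) → pick Atlas (covers 1 new). Total picks: 3.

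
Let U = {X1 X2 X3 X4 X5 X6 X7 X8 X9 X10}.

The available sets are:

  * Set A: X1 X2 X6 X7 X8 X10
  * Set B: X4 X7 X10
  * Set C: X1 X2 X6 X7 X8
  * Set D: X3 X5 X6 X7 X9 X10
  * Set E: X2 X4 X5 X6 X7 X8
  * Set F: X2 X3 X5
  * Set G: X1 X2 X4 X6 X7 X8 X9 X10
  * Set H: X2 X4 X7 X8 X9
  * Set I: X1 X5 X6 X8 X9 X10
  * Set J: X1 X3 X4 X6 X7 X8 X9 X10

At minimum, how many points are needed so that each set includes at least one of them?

2

Take T = {X5, X7}. Each listed set contains at least one of these, so T is a hitting set of size 2.
The sets B, F are pairwise disjoint, so any hitting set needs a separate point for each — at least 2. Hence 2 is optimal.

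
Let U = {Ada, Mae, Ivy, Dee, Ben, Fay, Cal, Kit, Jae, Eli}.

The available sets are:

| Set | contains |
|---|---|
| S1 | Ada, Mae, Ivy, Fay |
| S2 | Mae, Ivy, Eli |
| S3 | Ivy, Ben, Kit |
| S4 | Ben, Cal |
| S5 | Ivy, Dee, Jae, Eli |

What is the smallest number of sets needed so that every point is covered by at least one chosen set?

4

Take {S1, S3, S4, S5}. Their union is {Ada, Mae, Ivy, Dee, Ben, Fay, Cal, Kit, Jae, Eli}, which is all 10 points.
Only S3 contains Kit, so S3 is forced; the remaining 7 points need at least 3 more sets (each remaining set adds at most 3) — so at least 4 sets are needed, and 4 is optimal.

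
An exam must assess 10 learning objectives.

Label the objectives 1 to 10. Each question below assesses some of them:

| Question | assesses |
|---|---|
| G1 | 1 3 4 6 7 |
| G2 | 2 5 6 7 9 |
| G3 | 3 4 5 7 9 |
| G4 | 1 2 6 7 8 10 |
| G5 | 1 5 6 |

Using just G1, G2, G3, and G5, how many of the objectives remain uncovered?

2

Union of G1, G2, G3, G5 = {1, 2, 3, 4, 5, 6, 7, 9}.
Not covered: 8, 10 — 2 objectives.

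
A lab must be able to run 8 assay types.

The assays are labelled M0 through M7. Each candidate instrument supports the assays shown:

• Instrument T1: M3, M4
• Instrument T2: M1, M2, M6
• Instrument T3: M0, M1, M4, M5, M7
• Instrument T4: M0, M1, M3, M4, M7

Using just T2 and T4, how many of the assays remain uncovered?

Union of T2, T4 = {M0, M1, M2, M3, M4, M6, M7}.
Not covered: M5 — 1 assay.

1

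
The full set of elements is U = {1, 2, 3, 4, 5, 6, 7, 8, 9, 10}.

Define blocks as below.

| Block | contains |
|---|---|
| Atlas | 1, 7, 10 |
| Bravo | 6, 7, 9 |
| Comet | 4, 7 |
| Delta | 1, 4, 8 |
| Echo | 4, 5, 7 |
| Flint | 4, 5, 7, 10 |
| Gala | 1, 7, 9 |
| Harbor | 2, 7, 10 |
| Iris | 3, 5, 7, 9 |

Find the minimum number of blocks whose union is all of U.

4

Bravo and Delta and Harbor and Iris together: Bravo ∪ Delta ∪ Harbor ∪ Iris = {1, 2, 3, 4, 5, 6, 7, 8, 9, 10} — every element is covered.
Only Harbor contains 2, so Harbor is forced; the remaining 7 elements need at least 3 more blocks (each remaining block adds at most 3) — so at least 4 blocks are needed, and 4 is optimal.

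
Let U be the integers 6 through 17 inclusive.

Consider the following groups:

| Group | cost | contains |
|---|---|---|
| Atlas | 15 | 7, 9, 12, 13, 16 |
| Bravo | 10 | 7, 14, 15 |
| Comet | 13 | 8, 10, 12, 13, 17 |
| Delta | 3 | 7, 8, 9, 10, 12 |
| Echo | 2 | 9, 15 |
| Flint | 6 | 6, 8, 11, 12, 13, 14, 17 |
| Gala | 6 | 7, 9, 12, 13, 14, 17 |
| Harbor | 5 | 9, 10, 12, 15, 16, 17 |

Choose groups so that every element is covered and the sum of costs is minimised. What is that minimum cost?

14

Delta, Flint, Harbor together cover every element (Delta ∪ Flint ∪ Harbor = {6, 7, 8, 9, 10, 11, 12, 13, 14, 15, 16, 17}); total cost 3 + 6 + 5 = 14.
The greedy pick Delta, Flint, Echo, Harbor costs 16; no covering selection beats 14.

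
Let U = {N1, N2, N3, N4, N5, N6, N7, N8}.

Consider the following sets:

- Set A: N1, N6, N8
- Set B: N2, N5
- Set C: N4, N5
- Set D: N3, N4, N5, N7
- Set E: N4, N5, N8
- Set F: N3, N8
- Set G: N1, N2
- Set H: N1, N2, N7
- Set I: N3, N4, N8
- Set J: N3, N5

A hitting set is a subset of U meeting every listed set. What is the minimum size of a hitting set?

3

Take T = {N1, N3, N5}. Each listed set contains at least one of these, so T is a hitting set of size 3.
The sets C, F, H are pairwise disjoint, so any hitting set needs a separate element for each — at least 3. Hence 3 is optimal.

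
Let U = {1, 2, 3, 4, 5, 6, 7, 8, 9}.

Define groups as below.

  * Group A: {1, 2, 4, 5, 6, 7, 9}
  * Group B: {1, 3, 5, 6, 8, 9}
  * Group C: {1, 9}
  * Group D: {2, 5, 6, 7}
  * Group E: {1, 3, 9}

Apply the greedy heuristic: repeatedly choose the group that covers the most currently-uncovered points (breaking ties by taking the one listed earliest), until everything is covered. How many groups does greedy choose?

Greedy: pick A (covers 7 new) → pick B (covers 2 new). Total picks: 2.

2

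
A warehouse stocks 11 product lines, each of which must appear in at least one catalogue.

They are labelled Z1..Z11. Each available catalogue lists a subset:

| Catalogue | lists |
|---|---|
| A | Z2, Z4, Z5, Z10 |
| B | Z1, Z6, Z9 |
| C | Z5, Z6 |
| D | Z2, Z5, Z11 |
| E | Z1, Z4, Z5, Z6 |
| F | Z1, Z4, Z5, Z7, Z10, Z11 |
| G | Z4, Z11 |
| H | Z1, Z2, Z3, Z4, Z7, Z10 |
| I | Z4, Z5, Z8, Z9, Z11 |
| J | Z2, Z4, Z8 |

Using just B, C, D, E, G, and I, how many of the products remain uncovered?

Union of B, C, D, E, G, I = {Z1, Z2, Z4, Z5, Z6, Z8, Z9, Z11}.
Not covered: Z3, Z7, Z10 — 3 products.

3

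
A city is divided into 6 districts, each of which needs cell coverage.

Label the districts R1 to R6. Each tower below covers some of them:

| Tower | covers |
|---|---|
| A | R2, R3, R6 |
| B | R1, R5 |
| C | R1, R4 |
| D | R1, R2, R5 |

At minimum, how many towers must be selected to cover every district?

3

A and B and C together: A ∪ B ∪ C = {R1, R2, R3, R4, R5, R6} — every district is covered.
Only A contains R3, so A is forced; the remaining 3 districts need at least 2 more towers (each remaining tower adds at most 2) — so at least 3 towers are needed, and 3 is optimal.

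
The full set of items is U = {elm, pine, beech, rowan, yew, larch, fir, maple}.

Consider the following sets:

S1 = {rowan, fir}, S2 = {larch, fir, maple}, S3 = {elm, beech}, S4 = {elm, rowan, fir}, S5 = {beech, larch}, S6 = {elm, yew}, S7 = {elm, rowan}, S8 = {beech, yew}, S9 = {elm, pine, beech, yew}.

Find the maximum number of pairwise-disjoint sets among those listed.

S1, S5, S6 are pairwise disjoint (S1={rowan,fir}; S5={beech,larch}; S6={elm,yew}).
Every remaining set overlaps one of these, and no 4 of the listed sets are pairwise disjoint, so 3 is the maximum.

3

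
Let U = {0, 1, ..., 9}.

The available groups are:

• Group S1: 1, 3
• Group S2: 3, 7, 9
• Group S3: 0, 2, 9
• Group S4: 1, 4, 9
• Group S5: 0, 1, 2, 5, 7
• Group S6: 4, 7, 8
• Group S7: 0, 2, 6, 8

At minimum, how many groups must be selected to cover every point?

4

Take {S2, S5, S6, S7}. Their union is {0, 1, 2, 3, 4, 5, 6, 7, 8, 9}, which is all 10 points.
Only S5 contains 5, so S5 is forced; the remaining 5 points need at least 3 more groups (each remaining group adds at most 2) — so at least 4 groups are needed, and 4 is optimal.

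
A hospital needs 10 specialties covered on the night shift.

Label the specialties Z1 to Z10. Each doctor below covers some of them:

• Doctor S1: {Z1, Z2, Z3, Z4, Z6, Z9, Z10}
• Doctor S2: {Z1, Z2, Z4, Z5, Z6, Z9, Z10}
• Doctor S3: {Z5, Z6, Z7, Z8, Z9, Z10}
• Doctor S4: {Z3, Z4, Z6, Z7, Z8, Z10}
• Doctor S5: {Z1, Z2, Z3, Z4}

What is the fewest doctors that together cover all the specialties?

S3 and S5 together: S3 ∪ S5 = {Z1, Z2, Z3, Z4, Z5, Z6, Z7, Z8, Z9, Z10} — every specialty is covered.
No single doctor has all 10 specialties (the largest, S1, has 7), so 2 is optimal.

2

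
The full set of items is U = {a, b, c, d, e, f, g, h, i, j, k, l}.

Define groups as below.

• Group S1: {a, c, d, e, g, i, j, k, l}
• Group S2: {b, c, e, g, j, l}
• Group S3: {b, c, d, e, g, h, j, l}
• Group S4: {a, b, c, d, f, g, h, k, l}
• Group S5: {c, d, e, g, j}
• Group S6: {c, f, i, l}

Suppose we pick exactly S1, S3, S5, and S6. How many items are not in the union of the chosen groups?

0

Union of S1, S3, S5, S6 = {a, b, c, d, e, f, g, h, i, j, k, l} — that's every item, so 0 are uncovered.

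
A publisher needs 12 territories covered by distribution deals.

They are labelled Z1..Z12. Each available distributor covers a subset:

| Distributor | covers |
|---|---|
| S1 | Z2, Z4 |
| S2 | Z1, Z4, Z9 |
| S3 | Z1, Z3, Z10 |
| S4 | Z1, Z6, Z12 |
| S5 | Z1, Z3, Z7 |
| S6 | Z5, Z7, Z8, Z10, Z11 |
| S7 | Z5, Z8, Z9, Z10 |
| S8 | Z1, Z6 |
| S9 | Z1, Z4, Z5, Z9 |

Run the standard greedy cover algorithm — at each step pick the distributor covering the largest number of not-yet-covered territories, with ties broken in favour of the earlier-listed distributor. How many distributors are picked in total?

Greedy: pick S6 (covers 5 new) → pick S2 (covers 3 new) → pick S4 (covers 2 new) → pick S1 (covers 1 new) → pick S3 (covers 1 new). Total picks: 5.

5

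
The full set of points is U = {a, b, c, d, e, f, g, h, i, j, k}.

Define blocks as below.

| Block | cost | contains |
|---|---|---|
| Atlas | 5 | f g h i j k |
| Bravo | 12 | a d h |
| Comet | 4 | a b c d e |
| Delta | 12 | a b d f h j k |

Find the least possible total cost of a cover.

Atlas, Comet together cover every point (Atlas ∪ Comet = {a, b, c, d, e, f, g, h, i, j, k}); total cost 5 + 4 = 9.
No covering selection has total cost below 9.

9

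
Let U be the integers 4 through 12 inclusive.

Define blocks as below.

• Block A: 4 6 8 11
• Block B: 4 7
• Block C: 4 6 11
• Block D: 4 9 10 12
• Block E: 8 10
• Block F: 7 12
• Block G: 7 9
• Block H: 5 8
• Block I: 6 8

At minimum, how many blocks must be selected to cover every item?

C and D and G and H together: C ∪ D ∪ G ∪ H = {4, 5, 6, 7, 8, 9, 10, 11, 12} — every item is covered.
No 3 of the 9 blocks cover everything (all 84 combinations miss at least one item), so 4 is optimal.

4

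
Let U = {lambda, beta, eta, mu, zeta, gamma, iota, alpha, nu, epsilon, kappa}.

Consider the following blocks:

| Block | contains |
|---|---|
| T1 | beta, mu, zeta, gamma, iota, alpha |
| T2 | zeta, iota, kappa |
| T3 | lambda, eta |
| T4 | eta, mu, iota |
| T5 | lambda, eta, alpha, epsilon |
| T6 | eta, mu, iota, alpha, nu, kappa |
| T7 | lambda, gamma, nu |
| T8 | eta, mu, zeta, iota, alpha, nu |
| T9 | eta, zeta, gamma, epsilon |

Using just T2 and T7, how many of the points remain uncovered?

5

Union of T2, T7 = {lambda, zeta, gamma, iota, nu, kappa}.
Not covered: beta, eta, mu, alpha, epsilon — 5 points.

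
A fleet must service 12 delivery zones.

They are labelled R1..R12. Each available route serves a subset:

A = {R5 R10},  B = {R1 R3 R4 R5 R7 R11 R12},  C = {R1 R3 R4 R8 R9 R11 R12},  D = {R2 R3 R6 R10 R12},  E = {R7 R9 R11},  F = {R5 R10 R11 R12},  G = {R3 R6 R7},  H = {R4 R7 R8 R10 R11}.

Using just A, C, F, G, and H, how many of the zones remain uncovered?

Union of A, C, F, G, H = {R1, R3, R4, R5, R6, R7, R8, R9, R10, R11, R12}.
Not covered: R2 — 1 zone.

1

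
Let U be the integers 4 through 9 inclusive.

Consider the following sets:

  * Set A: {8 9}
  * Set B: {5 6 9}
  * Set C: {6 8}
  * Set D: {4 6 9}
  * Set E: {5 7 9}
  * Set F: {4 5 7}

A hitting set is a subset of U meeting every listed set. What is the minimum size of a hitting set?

The 3 items {7, 8, 9} hit every set.
No choice of 2 items meets every set, so 3 is the minimum.

3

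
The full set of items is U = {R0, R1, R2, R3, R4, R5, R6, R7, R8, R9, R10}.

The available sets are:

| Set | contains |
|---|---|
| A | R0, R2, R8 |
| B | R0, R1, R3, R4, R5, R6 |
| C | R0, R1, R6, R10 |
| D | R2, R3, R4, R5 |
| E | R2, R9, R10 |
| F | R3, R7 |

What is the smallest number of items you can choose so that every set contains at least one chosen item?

3

H = {R1, R2, R7} meets every set (each contains at least one member of H), and |H| = 3.
No choice of 2 items meets every set, so 3 is the minimum.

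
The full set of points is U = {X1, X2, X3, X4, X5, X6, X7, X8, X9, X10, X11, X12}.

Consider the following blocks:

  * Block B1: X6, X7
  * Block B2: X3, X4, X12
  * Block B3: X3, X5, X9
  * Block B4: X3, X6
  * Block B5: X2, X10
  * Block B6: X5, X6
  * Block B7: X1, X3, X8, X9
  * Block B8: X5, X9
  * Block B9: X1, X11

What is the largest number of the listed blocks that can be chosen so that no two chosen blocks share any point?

5

B1, B2, B5, B8, B9 are pairwise disjoint (B1={X6,X7}; B2={X3,X4,X12}; B5={X2,X10}; B8={X5,X9}; B9={X1,X11}).
Every remaining block overlaps one of these, and no 6 of the listed blocks are pairwise disjoint, so 5 is the maximum.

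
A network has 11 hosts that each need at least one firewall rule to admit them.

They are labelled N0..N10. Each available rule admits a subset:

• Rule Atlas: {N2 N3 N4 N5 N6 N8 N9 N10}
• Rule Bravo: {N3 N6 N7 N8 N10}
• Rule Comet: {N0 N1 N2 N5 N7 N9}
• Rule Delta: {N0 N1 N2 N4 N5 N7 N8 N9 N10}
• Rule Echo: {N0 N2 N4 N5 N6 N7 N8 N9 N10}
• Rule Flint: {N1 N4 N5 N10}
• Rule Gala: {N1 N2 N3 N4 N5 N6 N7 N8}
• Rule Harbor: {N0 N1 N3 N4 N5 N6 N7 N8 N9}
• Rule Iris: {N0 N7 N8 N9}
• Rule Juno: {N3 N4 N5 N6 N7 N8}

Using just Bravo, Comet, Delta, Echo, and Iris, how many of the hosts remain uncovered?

Union of Bravo, Comet, Delta, Echo, Iris = {N0, N1, N2, N3, N4, N5, N6, N7, N8, N9, N10} — that's every host, so 0 are uncovered.

0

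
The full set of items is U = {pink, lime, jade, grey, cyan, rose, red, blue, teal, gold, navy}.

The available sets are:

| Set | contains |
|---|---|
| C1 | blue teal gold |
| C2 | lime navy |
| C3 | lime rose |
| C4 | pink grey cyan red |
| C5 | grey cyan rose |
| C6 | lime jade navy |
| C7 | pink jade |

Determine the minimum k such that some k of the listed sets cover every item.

C1 and C3 and C4 and C6 together: C1 ∪ C3 ∪ C4 ∪ C6 = {pink, lime, jade, grey, cyan, rose, red, blue, teal, gold, navy} — every item is covered.
Only C4 contains red, so C4 is forced; the remaining 7 items need at least 3 more sets (each remaining set adds at most 3) — so at least 4 sets are needed, and 4 is optimal.

4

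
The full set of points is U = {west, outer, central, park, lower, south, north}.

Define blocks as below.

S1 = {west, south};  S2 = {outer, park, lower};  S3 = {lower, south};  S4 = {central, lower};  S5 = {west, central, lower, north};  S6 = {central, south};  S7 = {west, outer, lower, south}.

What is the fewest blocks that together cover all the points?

S1 and S2 and S5 together: S1 ∪ S2 ∪ S5 = {west, outer, central, park, lower, south, north} — every point is covered.
Only S2 contains park, so S2 is forced; the remaining 4 points need at least 2 more blocks (each remaining block adds at most 3) — so at least 3 blocks are needed, and 3 is optimal.

3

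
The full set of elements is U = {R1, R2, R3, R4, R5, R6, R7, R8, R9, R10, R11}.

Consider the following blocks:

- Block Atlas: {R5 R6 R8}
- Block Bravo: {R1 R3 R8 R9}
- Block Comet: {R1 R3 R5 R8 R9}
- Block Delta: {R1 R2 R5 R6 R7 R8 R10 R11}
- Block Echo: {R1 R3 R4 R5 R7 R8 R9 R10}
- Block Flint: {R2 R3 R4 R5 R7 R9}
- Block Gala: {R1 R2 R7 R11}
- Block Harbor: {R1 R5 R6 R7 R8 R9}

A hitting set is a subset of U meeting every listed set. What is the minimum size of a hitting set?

2

The 2 elements {R7, R8} hit every block.
The blocks Atlas, Gala are pairwise disjoint, so any hitting set needs a separate element for each — at least 2. Hence 2 is optimal.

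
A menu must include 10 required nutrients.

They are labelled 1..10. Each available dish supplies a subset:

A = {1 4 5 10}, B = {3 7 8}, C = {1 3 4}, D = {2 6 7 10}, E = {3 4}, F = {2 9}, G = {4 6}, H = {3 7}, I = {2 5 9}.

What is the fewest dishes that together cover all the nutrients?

A and B and D and F together: A ∪ B ∪ D ∪ F = {1, 2, 3, 4, 5, 6, 7, 8, 9, 10} — every nutrient is covered.
No 3 of the 9 dishes cover everything (all 84 combinations miss at least one nutrient), so 4 is optimal.

4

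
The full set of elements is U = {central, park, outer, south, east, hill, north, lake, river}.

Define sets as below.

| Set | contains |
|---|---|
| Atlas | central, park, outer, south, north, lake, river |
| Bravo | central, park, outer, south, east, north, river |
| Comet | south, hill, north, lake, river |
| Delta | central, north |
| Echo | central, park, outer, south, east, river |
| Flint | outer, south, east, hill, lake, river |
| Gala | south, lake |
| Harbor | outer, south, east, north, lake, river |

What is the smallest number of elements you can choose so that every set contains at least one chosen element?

2

H = {central, lake} meets every set (each contains at least one member of H), and |H| = 2.
The sets Delta, Flint are pairwise disjoint, so any hitting set needs a separate element for each — at least 2. Hence 2 is optimal.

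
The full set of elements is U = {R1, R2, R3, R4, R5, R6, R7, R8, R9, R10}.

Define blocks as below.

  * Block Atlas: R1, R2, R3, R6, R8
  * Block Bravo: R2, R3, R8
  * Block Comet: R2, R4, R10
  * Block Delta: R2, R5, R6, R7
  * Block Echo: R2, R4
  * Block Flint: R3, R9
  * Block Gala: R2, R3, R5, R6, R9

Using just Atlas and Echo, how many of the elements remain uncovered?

4

Union of Atlas, Echo = {R1, R2, R3, R4, R6, R8}.
Not covered: R5, R7, R9, R10 — 4 elements.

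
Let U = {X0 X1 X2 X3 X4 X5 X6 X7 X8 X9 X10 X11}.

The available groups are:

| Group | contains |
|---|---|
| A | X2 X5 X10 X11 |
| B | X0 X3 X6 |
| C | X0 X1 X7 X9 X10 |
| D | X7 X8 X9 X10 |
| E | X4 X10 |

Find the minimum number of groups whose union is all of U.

5

A and B and C and D and E together: A ∪ B ∪ C ∪ D ∪ E = {X0, X1, X2, X3, X4, X5, X6, X7, X8, X9, X10, X11} — every element is covered.
No 4 of the 5 groups cover everything (all 5 combinations miss at least one element), so 5 is optimal.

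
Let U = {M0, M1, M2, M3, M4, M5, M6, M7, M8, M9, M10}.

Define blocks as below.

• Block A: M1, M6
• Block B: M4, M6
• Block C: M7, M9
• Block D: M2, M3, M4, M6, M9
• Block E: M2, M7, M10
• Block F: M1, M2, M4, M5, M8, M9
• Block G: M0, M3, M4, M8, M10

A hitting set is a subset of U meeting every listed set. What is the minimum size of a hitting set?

3

Take H = {M6, M9, M10}. Each listed block contains at least one of these, so H is a hitting set of size 3.
The blocks A, C, G are pairwise disjoint, so any hitting set needs a separate element for each — at least 3. Hence 3 is optimal.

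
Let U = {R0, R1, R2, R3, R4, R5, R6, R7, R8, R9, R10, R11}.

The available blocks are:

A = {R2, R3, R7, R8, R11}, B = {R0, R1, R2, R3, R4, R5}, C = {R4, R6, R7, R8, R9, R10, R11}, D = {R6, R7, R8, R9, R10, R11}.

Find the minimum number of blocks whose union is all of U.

2

Take {B, C}. Their union is {R0, R1, R2, R3, R4, R5, R6, R7, R8, R9, R10, R11}, which is all 12 items.
No single block has all 12 items (the largest, C, has 7), so 2 is optimal.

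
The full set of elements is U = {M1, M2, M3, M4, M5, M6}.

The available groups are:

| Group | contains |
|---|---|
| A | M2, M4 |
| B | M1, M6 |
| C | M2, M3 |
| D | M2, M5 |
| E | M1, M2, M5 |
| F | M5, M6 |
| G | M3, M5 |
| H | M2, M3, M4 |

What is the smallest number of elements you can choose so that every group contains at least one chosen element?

3

Take T = {M2, M5, M6}. Each listed group contains at least one of these, so T is a hitting set of size 3.
The groups A, B, G are pairwise disjoint, so any hitting set needs a separate element for each — at least 3. Hence 3 is optimal.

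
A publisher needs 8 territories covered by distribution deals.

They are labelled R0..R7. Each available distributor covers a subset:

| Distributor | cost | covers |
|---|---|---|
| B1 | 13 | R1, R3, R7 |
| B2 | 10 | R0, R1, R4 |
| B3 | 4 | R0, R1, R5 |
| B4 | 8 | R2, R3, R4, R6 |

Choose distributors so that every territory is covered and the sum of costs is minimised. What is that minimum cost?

25

B1, B3, B4 together cover every territory (B1 ∪ B3 ∪ B4 = {R0, R1, R2, R3, R4, R5, R6, R7}); total cost 13 + 4 + 8 = 25.
No covering selection has total cost below 25.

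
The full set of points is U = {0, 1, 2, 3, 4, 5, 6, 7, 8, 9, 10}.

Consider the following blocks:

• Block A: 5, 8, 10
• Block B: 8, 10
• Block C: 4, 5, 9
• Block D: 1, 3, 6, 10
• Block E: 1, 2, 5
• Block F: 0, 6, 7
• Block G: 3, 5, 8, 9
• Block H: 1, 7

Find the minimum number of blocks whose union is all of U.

B, C, E, F, and G cover everything between them: the union {0, 1, 2, 3, 4, 5, 6, 7, 8, 9, 10} is all of U.
No 4 of the 8 blocks cover everything (all 70 combinations miss at least one point), so 5 is optimal.

5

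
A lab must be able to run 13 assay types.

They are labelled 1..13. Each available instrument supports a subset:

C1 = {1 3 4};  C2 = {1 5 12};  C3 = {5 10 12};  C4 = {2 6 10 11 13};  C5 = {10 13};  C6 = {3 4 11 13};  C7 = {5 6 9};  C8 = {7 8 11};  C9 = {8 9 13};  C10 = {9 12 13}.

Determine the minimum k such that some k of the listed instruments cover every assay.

Take {C1, C4, C7, C8, C10}. Their union is {1, 2, 3, 4, 5, 6, 7, 8, 9, 10, 11, 12, 13}, which is all 13 assays.
No 4 of the 10 instruments cover everything (all 210 combinations miss at least one assay), so 5 is optimal.

5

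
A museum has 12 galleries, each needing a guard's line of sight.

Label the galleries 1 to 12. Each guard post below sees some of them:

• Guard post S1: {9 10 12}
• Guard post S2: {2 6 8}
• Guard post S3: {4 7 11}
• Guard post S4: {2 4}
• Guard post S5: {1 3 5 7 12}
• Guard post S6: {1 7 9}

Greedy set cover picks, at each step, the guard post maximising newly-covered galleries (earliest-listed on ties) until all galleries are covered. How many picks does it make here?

4

Greedy: pick S5 (covers 5 new) → pick S2 (covers 3 new) → pick S1 (covers 2 new) → pick S3 (covers 2 new). Total picks: 4.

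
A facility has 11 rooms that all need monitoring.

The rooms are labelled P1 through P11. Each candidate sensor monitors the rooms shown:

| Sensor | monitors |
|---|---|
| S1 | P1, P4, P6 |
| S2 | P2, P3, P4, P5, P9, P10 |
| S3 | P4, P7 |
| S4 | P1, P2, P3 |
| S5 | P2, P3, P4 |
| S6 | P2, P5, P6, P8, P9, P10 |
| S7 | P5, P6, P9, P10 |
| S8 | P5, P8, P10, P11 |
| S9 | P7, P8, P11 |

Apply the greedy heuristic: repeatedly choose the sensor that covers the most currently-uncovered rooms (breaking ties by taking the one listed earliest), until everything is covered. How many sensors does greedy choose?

3

Greedy: pick S2 (covers 6 new) → pick S9 (covers 3 new) → pick S1 (covers 2 new). Total picks: 3.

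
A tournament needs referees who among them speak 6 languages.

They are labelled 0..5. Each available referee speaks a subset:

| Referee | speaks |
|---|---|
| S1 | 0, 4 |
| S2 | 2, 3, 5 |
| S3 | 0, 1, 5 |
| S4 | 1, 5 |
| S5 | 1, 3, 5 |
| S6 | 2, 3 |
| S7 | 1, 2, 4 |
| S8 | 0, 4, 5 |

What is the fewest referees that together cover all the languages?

3

S3 and S6 and S7 together: S3 ∪ S6 ∪ S7 = {0, 1, 2, 3, 4, 5} — every language is covered.
No 2 of the 8 referees cover everything (all 28 combinations miss at least one language), so 3 is optimal.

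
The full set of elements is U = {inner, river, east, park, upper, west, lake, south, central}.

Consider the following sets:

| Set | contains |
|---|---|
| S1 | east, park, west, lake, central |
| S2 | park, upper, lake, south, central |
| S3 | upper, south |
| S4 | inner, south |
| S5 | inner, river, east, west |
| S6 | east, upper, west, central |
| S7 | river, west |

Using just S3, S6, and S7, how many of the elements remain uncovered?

Union of S3, S6, S7 = {river, east, upper, west, south, central}.
Not covered: inner, park, lake — 3 elements.

3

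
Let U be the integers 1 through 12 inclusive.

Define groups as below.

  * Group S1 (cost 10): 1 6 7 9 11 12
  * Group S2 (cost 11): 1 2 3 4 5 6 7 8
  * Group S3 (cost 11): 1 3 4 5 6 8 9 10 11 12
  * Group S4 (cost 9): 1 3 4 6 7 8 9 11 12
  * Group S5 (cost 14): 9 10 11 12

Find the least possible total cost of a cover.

22

S2, S3 together cover every element (S2 ∪ S3 = {1, 2, 3, 4, 5, 6, 7, 8, 9, 10, 11, 12}); total cost 11 + 11 = 22.
The greedy pick S4, S2, S3 costs 31; no covering selection beats 22.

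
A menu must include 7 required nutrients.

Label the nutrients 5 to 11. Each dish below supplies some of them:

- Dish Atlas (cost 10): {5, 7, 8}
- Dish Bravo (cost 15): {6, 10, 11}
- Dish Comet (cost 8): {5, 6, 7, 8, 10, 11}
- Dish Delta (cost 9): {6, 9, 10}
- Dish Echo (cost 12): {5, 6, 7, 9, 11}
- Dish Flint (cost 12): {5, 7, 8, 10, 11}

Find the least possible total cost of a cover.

Comet, Delta together cover every nutrient (Comet ∪ Delta = {5, 6, 7, 8, 9, 10, 11}); total cost 8 + 9 = 17.
No covering selection has total cost below 17.

17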